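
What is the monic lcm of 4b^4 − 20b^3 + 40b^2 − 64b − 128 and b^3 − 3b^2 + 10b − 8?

Euclidean algorithm in ℚ[b]:
  4b^4 − 20b^3 + 40b^2 − 64b − 128 = (4b − 8)(b^3 − 3b^2 + 10b − 8) + (−24b^2 + 48b − 192)
  b^3 − 3b^2 + 10b − 8 = (−(1/24)b + 1/24)(−24b^2 + 48b − 192) + (0)
Last nonzero remainder: −24b^2 + 48b − 192. Dividing through by −24 gives the monic gcd b^2 − 2b + 8.
Then lcm(f, g) = f·g / gcd(f, g); expanding and making the result monic gives the answer.

b^5 − 6b^4 + 15b^3 − 26b^2 − 16b + 32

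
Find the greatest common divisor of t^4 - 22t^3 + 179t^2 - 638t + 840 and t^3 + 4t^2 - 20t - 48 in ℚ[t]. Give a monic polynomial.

Apply the Euclidean algorithm:
  t^4 - 22t^3 + 179t^2 - 638t + 840 = (t - 26)(t^3 + 4t^2 - 20t - 48) + (303t^2 - 1110t - 408)
  t^3 + 4t^2 - 20t - 48 = ((1/303)t + 258/10201)(303t^2 - 1110t - 408) + ((96096/10201)t - 384384/10201)
  303t^2 - 1110t - 408 = ((1030301/32032)t + 173417/16016)((96096/10201)t - 384384/10201) + (0)
Last nonzero remainder: (96096/10201)t - 384384/10201. Dividing through by 96096/10201 gives the monic gcd t - 4.

t - 4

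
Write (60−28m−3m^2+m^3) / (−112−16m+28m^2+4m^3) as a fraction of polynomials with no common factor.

Apply the Euclidean algorithm:
  m^3−3m^2−28m+60 = (1/4)(4m^3+28m^2−16m−112) + (−10m^2−24m+88)
  4m^3+28m^2−16m−112 = (−(2/5)m−46/25)(−10m^2−24m+88) + (−(624/25)m+1248/25)
  −10m^2−24m+88 = ((125/312)m+275/156)(−(624/25)m+1248/25) + (0)
Last nonzero remainder: −(624/25)m+1248/25. Dividing through by −624/25 gives the monic gcd m−2.
Cancel m−2 from numerator and denominator to get the reduced form.

(−30−m+m^2)/(56+36m+4m^2)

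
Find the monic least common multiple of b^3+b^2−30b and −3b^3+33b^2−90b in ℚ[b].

b^4−5b^3−36b^2+180b

Apply the Euclidean algorithm:
  b^3+b^2−30b = (−1/3)(−3b^3+33b^2−90b) + (12b^2−60b)
  −3b^3+33b^2−90b = (−(1/4)b+3/2)(12b^2−60b) + (0)
Last nonzero remainder: 12b^2−60b. Dividing through by 12 gives the monic gcd b^2−5b.
Then lcm(f, g) = f·g / gcd(f, g); expanding and making the result monic gives the answer.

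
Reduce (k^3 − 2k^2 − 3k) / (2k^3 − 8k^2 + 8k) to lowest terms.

(k^2 − 2k − 3)/(2k^2 − 8k + 8)

Apply the Euclidean algorithm:
  k^3 − 2k^2 − 3k = (1/2)(2k^3 − 8k^2 + 8k) + (2k^2 − 7k)
  2k^3 − 8k^2 + 8k = (k − 1/2)(2k^2 − 7k) + ((9/2)k)
  2k^2 − 7k = ((4/9)k − 14/9)((9/2)k) + (0)
Last nonzero remainder: (9/2)k. Dividing through by 9/2 gives the monic gcd k.
Cancel k from numerator and denominator to get the reduced form.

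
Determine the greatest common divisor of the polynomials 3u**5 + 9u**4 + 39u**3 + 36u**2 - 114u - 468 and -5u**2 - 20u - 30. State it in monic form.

Apply the Euclidean algorithm:
  3u**5 + 9u**4 + 39u**3 + 36u**2 - 114u - 468 = (-(3/5)u**3 + (3/5)u**2 - (33/5)u + 78/5)(-5u**2 - 20u - 30) + (0)
Last nonzero remainder: -5u**2 - 20u - 30. Dividing through by -5 gives the monic gcd u**2 + 4u + 6.

u**2 + 4u + 6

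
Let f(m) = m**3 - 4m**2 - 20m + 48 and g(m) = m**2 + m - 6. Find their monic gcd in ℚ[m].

m - 2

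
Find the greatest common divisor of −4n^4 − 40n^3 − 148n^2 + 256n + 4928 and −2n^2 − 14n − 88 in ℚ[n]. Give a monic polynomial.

n^2 + 7n + 44

Repeated division with remainder:
  −4n^4 − 40n^3 − 148n^2 + 256n + 4928 = (2n^2 + 6n − 56)(−2n^2 − 14n − 88) + (0)
Last nonzero remainder: −2n^2 − 14n − 88. Dividing through by −2 gives the monic gcd n^2 + 7n + 44.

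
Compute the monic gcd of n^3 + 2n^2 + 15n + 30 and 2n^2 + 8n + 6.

By polynomial division,
  n^3 + 2n^2 + 15n + 30 = ((1/2)n - 1)(2n^2 + 8n + 6) + (20n + 36)
  2n^2 + 8n + 6 = ((1/10)n + 11/50)(20n + 36) + (-48/25)
  20n + 36 = (-(125/12)n - 75/4)(-48/25) + (0)
The last nonzero remainder is the constant -48/25, so the polynomials are coprime and gcd = 1.

1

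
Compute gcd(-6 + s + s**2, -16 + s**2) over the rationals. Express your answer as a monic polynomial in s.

1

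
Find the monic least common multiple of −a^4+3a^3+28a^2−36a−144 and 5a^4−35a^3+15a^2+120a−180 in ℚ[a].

a^6−6a^5−16a^4+111a^3−48a^2−324a+432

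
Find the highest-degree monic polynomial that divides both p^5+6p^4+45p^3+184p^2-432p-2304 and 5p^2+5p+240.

p^2+p+48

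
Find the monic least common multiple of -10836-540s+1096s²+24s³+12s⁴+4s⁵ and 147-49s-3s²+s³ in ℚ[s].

18963-1764s-2053s²+232s³-15s⁴-4s⁵+s⁶

Repeated division with remainder:
  4s⁵+12s⁴+24s³+1096s²-540s-10836 = (4s²+24s+292)(s³-3s²-49s+147) + (2560s²+10240s-53760)
  s³-3s²-49s+147 = ((1/2560)s-7/2560)(2560s²+10240s-53760) + (0)
Last nonzero remainder: 2560s²+10240s-53760. Dividing through by 2560 gives the monic gcd s²+4s-21.
Then lcm(f, g) = f·g / gcd(f, g); expanding and making the result monic gives the answer.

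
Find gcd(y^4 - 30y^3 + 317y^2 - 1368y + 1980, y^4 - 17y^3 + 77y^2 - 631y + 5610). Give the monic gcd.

Euclidean algorithm in ℚ[y]:
  y^4 - 30y^3 + 317y^2 - 1368y + 1980 = (y^4 - 17y^3 + 77y^2 - 631y + 5610) + (-13y^3 + 240y^2 - 737y - 3630)
  y^4 - 17y^3 + 77y^2 - 631y + 5610 = (-(1/13)y - 19/169)(-13y^3 + 240y^2 - 737y - 3630) + ((7992/169)y^2 - (167832/169)y + 879120/169)
  -13y^3 + 240y^2 - 737y - 3630 = (-(2197/7992)y - 1859/2664)((7992/169)y^2 - (167832/169)y + 879120/169) + (0)
Last nonzero remainder: (7992/169)y^2 - (167832/169)y + 879120/169. Dividing through by 7992/169 gives the monic gcd y^2 - 21y + 110.

y^2 - 21y + 110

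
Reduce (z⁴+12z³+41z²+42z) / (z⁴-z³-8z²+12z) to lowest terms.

Euclidean algorithm in ℚ[z]:
  z⁴+12z³+41z²+42z = (z⁴-z³-8z²+12z) + (13z³+49z²+30z)
  z⁴-z³-8z²+12z = ((1/13)z-62/169)(13z³+49z²+30z) + ((1296/169)z²+(3888/169)z)
  13z³+49z²+30z = ((2197/1296)z+845/648)((1296/169)z²+(3888/169)z) + (0)
Last nonzero remainder: (1296/169)z²+(3888/169)z. Dividing through by 1296/169 gives the monic gcd z²+3z.
Cancel z²+3z from numerator and denominator to get the reduced form.

(z²+9z+14)/(z²-4z+4)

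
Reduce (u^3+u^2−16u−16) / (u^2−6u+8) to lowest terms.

Apply the Euclidean algorithm:
  u^3+u^2−16u−16 = (u+7)(u^2−6u+8) + (18u−72)
  u^2−6u+8 = ((1/18)u−1/9)(18u−72) + (0)
Last nonzero remainder: 18u−72. Dividing through by 18 gives the monic gcd u−4.
Cancel u−4 from numerator and denominator to get the reduced form.

(u^2+5u+4)/(u−2)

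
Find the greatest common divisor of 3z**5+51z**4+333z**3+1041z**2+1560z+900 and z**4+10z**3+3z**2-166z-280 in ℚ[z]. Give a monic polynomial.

Apply the Euclidean algorithm:
  3z**5+51z**4+333z**3+1041z**2+1560z+900 = (3z+21)(z**4+10z**3+3z**2-166z-280) + (114z**3+1476z**2+5886z+6780)
  z**4+10z**3+3z**2-166z-280 = ((1/114)z-28/1083)(114z**3+1476z**2+5886z+6780) + (-(3780/361)z**2-(26460/361)z-37800/361)
  114z**3+1476z**2+5886z+6780 = (-(6859/630)z-40793/630)(-(3780/361)z**2-(26460/361)z-37800/361) + (0)
Last nonzero remainder: -(3780/361)z**2-(26460/361)z-37800/361. Dividing through by -3780/361 gives the monic gcd z**2+7z+10.

z**2+7z+10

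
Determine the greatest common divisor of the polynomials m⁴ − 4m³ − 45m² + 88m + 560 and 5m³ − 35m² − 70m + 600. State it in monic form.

By polynomial division,
  m⁴ − 4m³ − 45m² + 88m + 560 = ((1/5)m + 3/5)(5m³ − 35m² − 70m + 600) + (−10m² + 10m + 200)
  5m³ − 35m² − 70m + 600 = (−(1/2)m + 3)(−10m² + 10m + 200) + (0)
Last nonzero remainder: −10m² + 10m + 200. Dividing through by −10 gives the monic gcd m² − m − 20.

m² − m − 20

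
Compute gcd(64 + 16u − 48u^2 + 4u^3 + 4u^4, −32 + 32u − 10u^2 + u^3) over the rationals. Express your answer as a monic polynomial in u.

−2 + u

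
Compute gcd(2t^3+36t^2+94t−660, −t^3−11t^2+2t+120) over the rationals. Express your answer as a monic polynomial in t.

t^2+7t−30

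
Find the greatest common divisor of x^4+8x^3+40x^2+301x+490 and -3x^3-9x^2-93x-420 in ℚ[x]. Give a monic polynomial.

x^2-x+35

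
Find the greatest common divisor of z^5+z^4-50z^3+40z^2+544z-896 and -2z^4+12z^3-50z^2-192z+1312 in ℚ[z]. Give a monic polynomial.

z^2-16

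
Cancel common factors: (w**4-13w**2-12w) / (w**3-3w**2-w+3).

Apply the Euclidean algorithm:
  w**4-13w**2-12w = (w+3)(w**3-3w**2-w+3) + (-3w**2-12w-9)
  w**3-3w**2-w+3 = (-(1/3)w+7/3)(-3w**2-12w-9) + (24w+24)
  -3w**2-12w-9 = (-(1/8)w-3/8)(24w+24) + (0)
Last nonzero remainder: 24w+24. Dividing through by 24 gives the monic gcd w+1.
Cancel w+1 from numerator and denominator to get the reduced form.

(w**3-w**2-12w)/(w**2-4w+3)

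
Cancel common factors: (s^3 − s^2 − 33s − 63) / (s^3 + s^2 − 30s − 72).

Repeated division with remainder:
  s^3 − s^2 − 33s − 63 = (s^3 + s^2 − 30s − 72) + (−2s^2 − 3s + 9)
  s^3 + s^2 − 30s − 72 = (−(1/2)s + 1/4)(−2s^2 − 3s + 9) + (−(99/4)s − 297/4)
  −2s^2 − 3s + 9 = ((8/99)s − 4/33)(−(99/4)s − 297/4) + (0)
Last nonzero remainder: −(99/4)s − 297/4. Dividing through by −99/4 gives the monic gcd s + 3.
Cancel s + 3 from numerator and denominator to get the reduced form.

(s^2 − 4s − 21)/(s^2 − 2s − 24)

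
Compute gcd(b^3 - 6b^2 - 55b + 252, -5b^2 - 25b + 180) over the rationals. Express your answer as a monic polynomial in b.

b - 4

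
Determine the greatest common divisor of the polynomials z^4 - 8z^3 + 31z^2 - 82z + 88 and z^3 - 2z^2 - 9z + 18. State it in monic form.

Apply the Euclidean algorithm:
  z^4 - 8z^3 + 31z^2 - 82z + 88 = (z - 6)(z^3 - 2z^2 - 9z + 18) + (28z^2 - 154z + 196)
  z^3 - 2z^2 - 9z + 18 = ((1/28)z + 1/8)(28z^2 - 154z + 196) + ((13/4)z - 13/2)
  28z^2 - 154z + 196 = ((112/13)z - 392/13)((13/4)z - 13/2) + (0)
Last nonzero remainder: (13/4)z - 13/2. Dividing through by 13/4 gives the monic gcd z - 2.

z - 2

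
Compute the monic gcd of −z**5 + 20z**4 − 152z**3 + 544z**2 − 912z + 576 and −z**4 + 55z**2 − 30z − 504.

z**2 − 10z + 24

By polynomial division,
  −z**5 + 20z**4 − 152z**3 + 544z**2 − 912z + 576 = (z − 20)(−z**4 + 55z**2 − 30z − 504) + (−207z**3 + 1674z**2 − 1008z − 9504)
  −z**4 + 55z**2 − 30z − 504 = ((1/207)z + 62/1587)(−207z**3 + 1674z**2 − 1008z − 9504) + (−(2925/529)z**2 + (29250/529)z − 70200/529)
  −207z**3 + 1674z**2 − 1008z − 9504 = ((12167/325)z + 23276/325)(−(2925/529)z**2 + (29250/529)z − 70200/529) + (0)
Last nonzero remainder: −(2925/529)z**2 + (29250/529)z − 70200/529. Dividing through by −2925/529 gives the monic gcd z**2 − 10z + 24.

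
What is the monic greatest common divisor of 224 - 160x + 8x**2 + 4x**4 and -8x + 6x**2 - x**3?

Euclidean algorithm in ℚ[x]:
  4x**4 + 8x**2 - 160x + 224 = (-4x - 24)(-x**3 + 6x**2 - 8x) + (120x**2 - 352x + 224)
  -x**3 + 6x**2 - 8x = (-(1/120)x + 23/900)(120x**2 - 352x + 224) + ((644/225)x - 1288/225)
  120x**2 - 352x + 224 = ((6750/161)x - 900/23)((644/225)x - 1288/225) + (0)
Last nonzero remainder: (644/225)x - 1288/225. Dividing through by 644/225 gives the monic gcd x - 2.

-2 + x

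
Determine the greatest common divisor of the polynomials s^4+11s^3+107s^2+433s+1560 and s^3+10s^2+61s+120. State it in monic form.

s^2+7s+40

By polynomial division,
  s^4+11s^3+107s^2+433s+1560 = (s+1)(s^3+10s^2+61s+120) + (36s^2+252s+1440)
  s^3+10s^2+61s+120 = ((1/36)s+1/12)(36s^2+252s+1440) + (0)
Last nonzero remainder: 36s^2+252s+1440. Dividing through by 36 gives the monic gcd s^2+7s+40.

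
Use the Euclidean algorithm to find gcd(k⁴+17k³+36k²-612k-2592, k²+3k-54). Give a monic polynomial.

k²+3k-54

Apply the Euclidean algorithm:
  k⁴+17k³+36k²-612k-2592 = (k²+14k+48)(k²+3k-54) + (0)
The last nonzero remainder k²+3k-54 is already monic.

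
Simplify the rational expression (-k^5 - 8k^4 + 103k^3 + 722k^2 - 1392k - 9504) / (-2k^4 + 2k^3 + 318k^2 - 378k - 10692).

(k^2 - 16)/(2k - 18)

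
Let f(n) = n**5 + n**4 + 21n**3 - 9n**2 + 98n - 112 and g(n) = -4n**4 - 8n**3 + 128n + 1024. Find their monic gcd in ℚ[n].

n**2 + 2n + 16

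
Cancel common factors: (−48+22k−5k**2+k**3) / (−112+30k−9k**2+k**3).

(−3+k)/(−7+k)

By polynomial division,
  k**3−5k**2+22k−48 = (k**3−9k**2+30k−112) + (4k**2−8k+64)
  k**3−9k**2+30k−112 = ((1/4)k−7/4)(4k**2−8k+64) + (0)
Last nonzero remainder: 4k**2−8k+64. Dividing through by 4 gives the monic gcd k**2−2k+16.
Cancel k**2−2k+16 from numerator and denominator to get the reduced form.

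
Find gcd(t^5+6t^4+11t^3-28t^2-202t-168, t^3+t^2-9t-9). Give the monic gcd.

Apply the Euclidean algorithm:
  t^5+6t^4+11t^3-28t^2-202t-168 = (t^2+5t+15)(t^3+t^2-9t-9) + (11t^2-22t-33)
  t^3+t^2-9t-9 = ((1/11)t+3/11)(11t^2-22t-33) + (0)
Last nonzero remainder: 11t^2-22t-33. Dividing through by 11 gives the monic gcd t^2-2t-3.

t^2-2t-3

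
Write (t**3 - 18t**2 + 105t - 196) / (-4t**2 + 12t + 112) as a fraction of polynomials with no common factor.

Repeated division with remainder:
  t**3 - 18t**2 + 105t - 196 = (-(1/4)t + 15/4)(-4t**2 + 12t + 112) + (88t - 616)
  -4t**2 + 12t + 112 = (-(1/22)t - 2/11)(88t - 616) + (0)
Last nonzero remainder: 88t - 616. Dividing through by 88 gives the monic gcd t - 7.
Cancel t - 7 from numerator and denominator to get the reduced form.

(-t**2 + 11t - 28)/(4t + 16)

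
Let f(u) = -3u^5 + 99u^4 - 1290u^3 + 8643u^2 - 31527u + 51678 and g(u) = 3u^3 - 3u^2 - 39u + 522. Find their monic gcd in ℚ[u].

Euclidean algorithm in ℚ[u]:
  -3u^5 + 99u^4 - 1290u^3 + 8643u^2 - 31527u + 51678 = (-u^2 + 32u - 411)(3u^3 - 3u^2 - 39u + 522) + (9180u^2 - 64260u + 266220)
  3u^3 - 3u^2 - 39u + 522 = ((1/3060)u + 1/510)(9180u^2 - 64260u + 266220) + (0)
Last nonzero remainder: 9180u^2 - 64260u + 266220. Dividing through by 9180 gives the monic gcd u^2 - 7u + 29.

u^2 - 7u + 29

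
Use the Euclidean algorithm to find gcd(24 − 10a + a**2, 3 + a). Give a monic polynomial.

1

By polynomial division,
  a**2 − 10a + 24 = (a − 13)(a + 3) + (63)
  a + 3 = ((1/63)a + 1/21)(63) + (0)
The last nonzero remainder is the constant 63, so the polynomials are coprime and gcd = 1.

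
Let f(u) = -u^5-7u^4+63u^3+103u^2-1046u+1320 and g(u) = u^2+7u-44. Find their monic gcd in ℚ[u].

u^2+7u-44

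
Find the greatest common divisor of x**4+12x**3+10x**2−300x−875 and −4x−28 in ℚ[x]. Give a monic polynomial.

Repeated division with remainder:
  x**4+12x**3+10x**2−300x−875 = (−(1/4)x**3−(5/4)x**2+(25/4)x+125/4)(−4x−28) + (0)
Last nonzero remainder: −4x−28. Dividing through by −4 gives the monic gcd x+7.

x+7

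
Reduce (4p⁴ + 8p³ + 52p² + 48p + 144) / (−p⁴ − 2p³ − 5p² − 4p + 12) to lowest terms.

(−4p² − 4p − 24)/(p² + p − 2)

By polynomial division,
  4p⁴ + 8p³ + 52p² + 48p + 144 = (−4)(−p⁴ − 2p³ − 5p² − 4p + 12) + (32p² + 32p + 192)
  −p⁴ − 2p³ − 5p² − 4p + 12 = (−(1/32)p² − (1/32)p + 1/16)(32p² + 32p + 192) + (0)
Last nonzero remainder: 32p² + 32p + 192. Dividing through by 32 gives the monic gcd p² + p + 6.
Cancel p² + p + 6 from numerator and denominator to get the reduced form.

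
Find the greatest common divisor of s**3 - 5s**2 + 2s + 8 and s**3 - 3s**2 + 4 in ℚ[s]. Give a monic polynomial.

Euclidean algorithm in ℚ[s]:
  s**3 - 5s**2 + 2s + 8 = (s**3 - 3s**2 + 4) + (-2s**2 + 2s + 4)
  s**3 - 3s**2 + 4 = (-(1/2)s + 1)(-2s**2 + 2s + 4) + (0)
Last nonzero remainder: -2s**2 + 2s + 4. Dividing through by -2 gives the monic gcd s**2 - s - 2.

s**2 - s - 2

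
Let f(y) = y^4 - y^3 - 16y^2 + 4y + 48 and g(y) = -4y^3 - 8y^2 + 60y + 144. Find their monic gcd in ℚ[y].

y^2 - y - 12

Repeated division with remainder:
  y^4 - y^3 - 16y^2 + 4y + 48 = (-(1/4)y + 3/4)(-4y^3 - 8y^2 + 60y + 144) + (5y^2 - 5y - 60)
  -4y^3 - 8y^2 + 60y + 144 = (-(4/5)y - 12/5)(5y^2 - 5y - 60) + (0)
Last nonzero remainder: 5y^2 - 5y - 60. Dividing through by 5 gives the monic gcd y^2 - y - 12.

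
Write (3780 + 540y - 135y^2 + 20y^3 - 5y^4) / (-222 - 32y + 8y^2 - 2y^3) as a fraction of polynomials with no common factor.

(-1260 + 240y - 35y^2 + 5y^3)/(74 - 14y + 2y^2)

Apply the Euclidean algorithm:
  -5y^4 + 20y^3 - 135y^2 + 540y + 3780 = ((5/2)y)(-2y^3 + 8y^2 - 32y - 222) + (-55y^2 + 1095y + 3780)
  -2y^3 + 8y^2 - 32y - 222 = ((2/55)y + 70/121)(-55y^2 + 1095y + 3780) + (-(97154/121)y - 291462/121)
  -55y^2 + 1095y + 3780 = ((6655/97154)y - 76230/48577)(-(97154/121)y - 291462/121) + (0)
Last nonzero remainder: -(97154/121)y - 291462/121. Dividing through by -97154/121 gives the monic gcd y + 3.
Cancel y + 3 from numerator and denominator to get the reduced form.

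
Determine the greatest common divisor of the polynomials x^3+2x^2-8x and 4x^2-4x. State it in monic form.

x

Euclidean algorithm in ℚ[x]:
  x^3+2x^2-8x = ((1/4)x+3/4)(4x^2-4x) + (-5x)
  4x^2-4x = (-(4/5)x+4/5)(-5x) + (0)
Last nonzero remainder: -5x. Dividing through by -5 gives the monic gcd x.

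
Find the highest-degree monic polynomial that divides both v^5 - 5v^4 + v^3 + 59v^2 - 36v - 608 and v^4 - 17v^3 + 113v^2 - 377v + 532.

v^3 - 10v^2 + 43v - 76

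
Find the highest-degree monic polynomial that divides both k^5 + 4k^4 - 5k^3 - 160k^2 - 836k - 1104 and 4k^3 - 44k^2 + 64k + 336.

k^2 - 4k - 12

Euclidean algorithm in ℚ[k]:
  k^5 + 4k^4 - 5k^3 - 160k^2 - 836k - 1104 = ((1/4)k^2 + (15/4)k + 36)(4k^3 - 44k^2 + 64k + 336) + (1100k^2 - 4400k - 13200)
  4k^3 - 44k^2 + 64k + 336 = ((1/275)k - 7/275)(1100k^2 - 4400k - 13200) + (0)
Last nonzero remainder: 1100k^2 - 4400k - 13200. Dividing through by 1100 gives the monic gcd k^2 - 4k - 12.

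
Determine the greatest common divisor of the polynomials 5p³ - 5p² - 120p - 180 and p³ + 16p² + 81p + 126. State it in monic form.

p + 3

Repeated division with remainder:
  5p³ - 5p² - 120p - 180 = (5)(p³ + 16p² + 81p + 126) + (-85p² - 525p - 810)
  p³ + 16p² + 81p + 126 = (-(1/85)p - 167/1445)(-85p² - 525p - 810) + ((3120/289)p + 9360/289)
  -85p² - 525p - 810 = (-(4913/624)p - 2601/104)((3120/289)p + 9360/289) + (0)
Last nonzero remainder: (3120/289)p + 9360/289. Dividing through by 3120/289 gives the monic gcd p + 3.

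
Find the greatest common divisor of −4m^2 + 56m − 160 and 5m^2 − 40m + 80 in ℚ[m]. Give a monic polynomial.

m − 4

Euclidean algorithm in ℚ[m]:
  −4m^2 + 56m − 160 = (−4/5)(5m^2 − 40m + 80) + (24m − 96)
  5m^2 − 40m + 80 = ((5/24)m − 5/6)(24m − 96) + (0)
Last nonzero remainder: 24m − 96. Dividing through by 24 gives the monic gcd m − 4.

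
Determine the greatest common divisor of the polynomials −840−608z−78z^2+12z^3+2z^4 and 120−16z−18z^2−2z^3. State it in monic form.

Repeated division with remainder:
  2z^4+12z^3−78z^2−608z−840 = (−z+3)(−2z^3−18z^2−16z+120) + (−40z^2−440z−1200)
  −2z^3−18z^2−16z+120 = ((1/20)z−1/10)(−40z^2−440z−1200) + (0)
Last nonzero remainder: −40z^2−440z−1200. Dividing through by −40 gives the monic gcd z^2+11z+30.

30+11z+z^2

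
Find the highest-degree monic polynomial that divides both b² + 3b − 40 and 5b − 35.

1

Euclidean algorithm in ℚ[b]:
  b² + 3b − 40 = ((1/5)b + 2)(5b − 35) + (30)
  5b − 35 = ((1/6)b − 7/6)(30) + (0)
The last nonzero remainder is the constant 30, so the polynomials are coprime and gcd = 1.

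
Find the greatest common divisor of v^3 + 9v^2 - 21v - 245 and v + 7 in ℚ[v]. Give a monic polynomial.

Apply the Euclidean algorithm:
  v^3 + 9v^2 - 21v - 245 = (v^2 + 2v - 35)(v + 7) + (0)
The last nonzero remainder v + 7 is already monic.

v + 7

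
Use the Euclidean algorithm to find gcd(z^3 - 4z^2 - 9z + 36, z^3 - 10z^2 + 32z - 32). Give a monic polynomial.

z - 4

Euclidean algorithm in ℚ[z]:
  z^3 - 4z^2 - 9z + 36 = (z^3 - 10z^2 + 32z - 32) + (6z^2 - 41z + 68)
  z^3 - 10z^2 + 32z - 32 = ((1/6)z - 19/36)(6z^2 - 41z + 68) + (-(35/36)z + 35/9)
  6z^2 - 41z + 68 = (-(216/35)z + 612/35)(-(35/36)z + 35/9) + (0)
Last nonzero remainder: -(35/36)z + 35/9. Dividing through by -35/36 gives the monic gcd z - 4.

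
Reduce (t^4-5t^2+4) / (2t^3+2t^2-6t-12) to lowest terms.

Euclidean algorithm in ℚ[t]:
  t^4-5t^2+4 = ((1/2)t-1/2)(2t^3+2t^2-6t-12) + (-t^2+3t-2)
  2t^3+2t^2-6t-12 = (-2t-8)(-t^2+3t-2) + (14t-28)
  -t^2+3t-2 = (-(1/14)t+1/14)(14t-28) + (0)
Last nonzero remainder: 14t-28. Dividing through by 14 gives the monic gcd t-2.
Cancel t-2 from numerator and denominator to get the reduced form.

(t^3+2t^2-t-2)/(2t^2+6t+6)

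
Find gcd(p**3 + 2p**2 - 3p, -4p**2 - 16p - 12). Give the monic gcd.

p + 3

By polynomial division,
  p**3 + 2p**2 - 3p = (-(1/4)p + 1/2)(-4p**2 - 16p - 12) + (2p + 6)
  -4p**2 - 16p - 12 = (-2p - 2)(2p + 6) + (0)
Last nonzero remainder: 2p + 6. Dividing through by 2 gives the monic gcd p + 3.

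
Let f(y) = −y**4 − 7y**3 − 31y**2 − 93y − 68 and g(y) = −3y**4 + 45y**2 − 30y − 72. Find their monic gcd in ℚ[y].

Apply the Euclidean algorithm:
  −y**4 − 7y**3 − 31y**2 − 93y − 68 = (1/3)(−3y**4 + 45y**2 − 30y − 72) + (−7y**3 − 46y**2 − 83y − 44)
  −3y**4 + 45y**2 − 30y − 72 = ((3/7)y − 138/49)(−7y**3 − 46y**2 − 83y − 44) + (−(2400/49)y**2 − (12000/49)y − 9600/49)
  −7y**3 − 46y**2 − 83y − 44 = ((343/2400)y + 539/2400)(−(2400/49)y**2 − (12000/49)y − 9600/49) + (0)
Last nonzero remainder: −(2400/49)y**2 − (12000/49)y − 9600/49. Dividing through by −2400/49 gives the monic gcd y**2 + 5y + 4.

y**2 + 5y + 4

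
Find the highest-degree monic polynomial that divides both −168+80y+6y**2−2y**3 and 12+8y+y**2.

Repeated division with remainder:
  −2y**3+6y**2+80y−168 = (−2y+22)(y**2+8y+12) + (−72y−432)
  y**2+8y+12 = (−(1/72)y−1/36)(−72y−432) + (0)
Last nonzero remainder: −72y−432. Dividing through by −72 gives the monic gcd y+6.

6+y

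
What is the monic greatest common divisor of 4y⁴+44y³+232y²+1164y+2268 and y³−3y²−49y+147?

y+7

By polynomial division,
  4y⁴+44y³+232y²+1164y+2268 = (4y+56)(y³−3y²−49y+147) + (596y²+3320y−5964)
  y³−3y²−49y+147 = ((1/596)y−1277/88804)(596y²+3320y−5964) + ((194220/22201)y+1359540/22201)
  596y²+3320y−5964 = ((3307949/48555)y−1576271/16185)((194220/22201)y+1359540/22201) + (0)
Last nonzero remainder: (194220/22201)y+1359540/22201. Dividing through by 194220/22201 gives the monic gcd y+7.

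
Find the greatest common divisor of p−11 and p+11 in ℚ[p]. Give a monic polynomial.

1

Repeated division with remainder:
  p−11 = (p+11) + (−22)
  p+11 = (−(1/22)p−1/2)(−22) + (0)
The last nonzero remainder is the constant −22, so the polynomials are coprime and gcd = 1.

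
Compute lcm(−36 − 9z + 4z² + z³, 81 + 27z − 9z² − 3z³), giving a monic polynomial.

Euclidean algorithm in ℚ[z]:
  z³ + 4z² − 9z − 36 = (−1/3)(−3z³ − 9z² + 27z + 81) + (z² − 9)
  −3z³ − 9z² + 27z + 81 = (−3z − 9)(z² − 9) + (0)
The last nonzero remainder z² − 9 is already monic.
Then lcm(f, g) = f·g / gcd(f, g); expanding and making the result monic gives the answer.

−108 − 63z + 3z² + 7z³ + z⁴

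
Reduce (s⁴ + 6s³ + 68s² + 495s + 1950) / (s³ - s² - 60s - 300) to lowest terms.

(s² - 3s + 65)/(s - 10)

Repeated division with remainder:
  s⁴ + 6s³ + 68s² + 495s + 1950 = (s + 7)(s³ - s² - 60s - 300) + (135s² + 1215s + 4050)
  s³ - s² - 60s - 300 = ((1/135)s - 2/27)(135s² + 1215s + 4050) + (0)
Last nonzero remainder: 135s² + 1215s + 4050. Dividing through by 135 gives the monic gcd s² + 9s + 30.
Cancel s² + 9s + 30 from numerator and denominator to get the reduced form.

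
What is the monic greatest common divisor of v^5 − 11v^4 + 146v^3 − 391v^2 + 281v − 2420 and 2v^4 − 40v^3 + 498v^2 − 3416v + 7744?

v^3 − 12v^2 + 153v − 484

Apply the Euclidean algorithm:
  v^5 − 11v^4 + 146v^3 − 391v^2 + 281v − 2420 = ((1/2)v + 9/2)(2v^4 − 40v^3 + 498v^2 − 3416v + 7744) + (77v^3 − 924v^2 + 11781v − 37268)
  2v^4 − 40v^3 + 498v^2 − 3416v + 7744 = ((2/77)v − 16/77)(77v^3 − 924v^2 + 11781v − 37268) + (0)
Last nonzero remainder: 77v^3 − 924v^2 + 11781v − 37268. Dividing through by 77 gives the monic gcd v^3 − 12v^2 + 153v − 484.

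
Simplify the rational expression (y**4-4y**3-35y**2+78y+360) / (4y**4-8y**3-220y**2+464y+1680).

(y**2+7y+12)/(4y**2+36y+56)

Repeated division with remainder:
  y**4-4y**3-35y**2+78y+360 = (1/4)(4y**4-8y**3-220y**2+464y+1680) + (-2y**3+20y**2-38y-60)
  4y**4-8y**3-220y**2+464y+1680 = (-2y-16)(-2y**3+20y**2-38y-60) + (24y**2-264y+720)
  -2y**3+20y**2-38y-60 = (-(1/12)y-1/12)(24y**2-264y+720) + (0)
Last nonzero remainder: 24y**2-264y+720. Dividing through by 24 gives the monic gcd y**2-11y+30.
Cancel y**2-11y+30 from numerator and denominator to get the reduced form.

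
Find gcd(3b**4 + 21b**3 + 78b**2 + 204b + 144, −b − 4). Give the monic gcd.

b + 4

Repeated division with remainder:
  3b**4 + 21b**3 + 78b**2 + 204b + 144 = (−3b**3 − 9b**2 − 42b − 36)(−b − 4) + (0)
Last nonzero remainder: −b − 4. Dividing through by −1 gives the monic gcd b + 4.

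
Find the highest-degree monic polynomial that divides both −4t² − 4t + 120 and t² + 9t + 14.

Apply the Euclidean algorithm:
  −4t² − 4t + 120 = (−4)(t² + 9t + 14) + (32t + 176)
  t² + 9t + 14 = ((1/32)t + 7/64)(32t + 176) + (−21/4)
  32t + 176 = (−(128/21)t − 704/21)(−21/4) + (0)
The last nonzero remainder is the constant −21/4, so the polynomials are coprime and gcd = 1.

1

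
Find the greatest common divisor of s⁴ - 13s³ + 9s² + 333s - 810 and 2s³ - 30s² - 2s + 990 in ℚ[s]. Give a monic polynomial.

s² - 4s - 45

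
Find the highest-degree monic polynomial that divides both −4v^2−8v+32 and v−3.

Euclidean algorithm in ℚ[v]:
  −4v^2−8v+32 = (−4v−20)(v−3) + (−28)
  v−3 = (−(1/28)v+3/28)(−28) + (0)
The last nonzero remainder is the constant −28, so the polynomials are coprime and gcd = 1.

1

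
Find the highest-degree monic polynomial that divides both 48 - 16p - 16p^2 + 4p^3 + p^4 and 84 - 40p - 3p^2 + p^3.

-12 + 4p + p^2

Apply the Euclidean algorithm:
  p^4 + 4p^3 - 16p^2 - 16p + 48 = (p + 7)(p^3 - 3p^2 - 40p + 84) + (45p^2 + 180p - 540)
  p^3 - 3p^2 - 40p + 84 = ((1/45)p - 7/45)(45p^2 + 180p - 540) + (0)
Last nonzero remainder: 45p^2 + 180p - 540. Dividing through by 45 gives the monic gcd p^2 + 4p - 12.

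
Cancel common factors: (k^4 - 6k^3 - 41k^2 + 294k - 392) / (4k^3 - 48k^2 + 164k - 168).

(k^2 + 3k - 28)/(4k - 12)

Apply the Euclidean algorithm:
  k^4 - 6k^3 - 41k^2 + 294k - 392 = ((1/4)k + 3/2)(4k^3 - 48k^2 + 164k - 168) + (-10k^2 + 90k - 140)
  4k^3 - 48k^2 + 164k - 168 = (-(2/5)k + 6/5)(-10k^2 + 90k - 140) + (0)
Last nonzero remainder: -10k^2 + 90k - 140. Dividing through by -10 gives the monic gcd k^2 - 9k + 14.
Cancel k^2 - 9k + 14 from numerator and denominator to get the reduced form.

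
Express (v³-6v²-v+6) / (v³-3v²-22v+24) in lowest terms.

Apply the Euclidean algorithm:
  v³-6v²-v+6 = (v³-3v²-22v+24) + (-3v²+21v-18)
  v³-3v²-22v+24 = (-(1/3)v-4/3)(-3v²+21v-18) + (0)
Last nonzero remainder: -3v²+21v-18. Dividing through by -3 gives the monic gcd v²-7v+6.
Cancel v²-7v+6 from numerator and denominator to get the reduced form.

(v+1)/(v+4)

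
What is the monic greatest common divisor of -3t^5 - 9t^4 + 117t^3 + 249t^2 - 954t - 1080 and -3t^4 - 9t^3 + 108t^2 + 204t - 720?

Repeated division with remainder:
  -3t^5 - 9t^4 + 117t^3 + 249t^2 - 954t - 1080 = (t)(-3t^4 - 9t^3 + 108t^2 + 204t - 720) + (9t^3 + 45t^2 - 234t - 1080)
  -3t^4 - 9t^3 + 108t^2 + 204t - 720 = (-(1/3)t + 2/3)(9t^3 + 45t^2 - 234t - 1080) + (0)
Last nonzero remainder: 9t^3 + 45t^2 - 234t - 1080. Dividing through by 9 gives the monic gcd t^3 + 5t^2 - 26t - 120.

t^3 + 5t^2 - 26t - 120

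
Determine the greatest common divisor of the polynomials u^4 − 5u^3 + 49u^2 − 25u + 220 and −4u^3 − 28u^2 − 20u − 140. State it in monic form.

Euclidean algorithm in ℚ[u]:
  u^4 − 5u^3 + 49u^2 − 25u + 220 = (−(1/4)u + 3)(−4u^3 − 28u^2 − 20u − 140) + (128u^2 + 640)
  −4u^3 − 28u^2 − 20u − 140 = (−(1/32)u − 7/32)(128u^2 + 640) + (0)
Last nonzero remainder: 128u^2 + 640. Dividing through by 128 gives the monic gcd u^2 + 5.

u^2 + 5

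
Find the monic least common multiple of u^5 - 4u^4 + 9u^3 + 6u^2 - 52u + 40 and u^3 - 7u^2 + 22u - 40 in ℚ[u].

u^6 - 8u^5 + 25u^4 - 30u^3 - 76u^2 + 248u - 160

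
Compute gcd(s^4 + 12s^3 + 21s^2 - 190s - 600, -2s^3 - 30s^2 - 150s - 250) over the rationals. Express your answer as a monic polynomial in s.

Repeated division with remainder:
  s^4 + 12s^3 + 21s^2 - 190s - 600 = (-(1/2)s + 3/2)(-2s^3 - 30s^2 - 150s - 250) + (-9s^2 - 90s - 225)
  -2s^3 - 30s^2 - 150s - 250 = ((2/9)s + 10/9)(-9s^2 - 90s - 225) + (0)
Last nonzero remainder: -9s^2 - 90s - 225. Dividing through by -9 gives the monic gcd s^2 + 10s + 25.

s^2 + 10s + 25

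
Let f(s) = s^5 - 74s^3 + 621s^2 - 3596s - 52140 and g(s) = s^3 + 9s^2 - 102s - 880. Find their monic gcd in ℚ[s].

s^2 + s - 110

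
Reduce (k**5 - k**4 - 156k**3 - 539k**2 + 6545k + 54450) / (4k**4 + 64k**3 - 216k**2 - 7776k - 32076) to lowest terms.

Euclidean algorithm in ℚ[k]:
  k**5 - k**4 - 156k**3 - 539k**2 + 6545k + 54450 = ((1/4)k - 17/4)(4k**4 + 64k**3 - 216k**2 - 7776k - 32076) + (170k**3 + 487k**2 - 18484k - 81873)
  4k**4 + 64k**3 - 216k**2 - 7776k - 32076 = ((2/85)k + 2233/7225)(170k**3 + 487k**2 - 18484k - 81873) + ((494209/7225)k**2 - (988418/7225)k - 48926691/7225)
  170k**3 + 487k**2 - 18484k - 81873 = ((1228250/494209)k + 5975075/494209)((494209/7225)k**2 - (988418/7225)k - 48926691/7225) + (0)
Last nonzero remainder: (494209/7225)k**2 - (988418/7225)k - 48926691/7225. Dividing through by 494209/7225 gives the monic gcd k**2 - 2k - 99.
Cancel k**2 - 2k - 99 from numerator and denominator to get the reduced form.

(k**3 + k**2 - 55k - 550)/(4k**2 + 72k + 324)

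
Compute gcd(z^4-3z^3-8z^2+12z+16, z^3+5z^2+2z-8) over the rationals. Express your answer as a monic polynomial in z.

z+2

Apply the Euclidean algorithm:
  z^4-3z^3-8z^2+12z+16 = (z-8)(z^3+5z^2+2z-8) + (30z^2+36z-48)
  z^3+5z^2+2z-8 = ((1/30)z+19/150)(30z^2+36z-48) + (-(24/25)z-48/25)
  30z^2+36z-48 = (-(125/4)z+25)(-(24/25)z-48/25) + (0)
Last nonzero remainder: -(24/25)z-48/25. Dividing through by -24/25 gives the monic gcd z+2.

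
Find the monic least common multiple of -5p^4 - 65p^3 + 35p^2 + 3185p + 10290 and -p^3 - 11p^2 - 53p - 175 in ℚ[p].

p^6 + 17p^5 + 70p^4 - 340p^3 - 4781p^2 - 24157p - 51450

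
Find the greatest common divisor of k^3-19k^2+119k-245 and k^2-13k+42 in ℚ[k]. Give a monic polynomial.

By polynomial division,
  k^3-19k^2+119k-245 = (k-6)(k^2-13k+42) + (-k+7)
  k^2-13k+42 = (-k+6)(-k+7) + (0)
Last nonzero remainder: -k+7. Dividing through by -1 gives the monic gcd k-7.

k-7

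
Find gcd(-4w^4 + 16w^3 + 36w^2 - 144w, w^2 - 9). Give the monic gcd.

w^2 - 9

Euclidean algorithm in ℚ[w]:
  -4w^4 + 16w^3 + 36w^2 - 144w = (-4w^2 + 16w)(w^2 - 9) + (0)
The last nonzero remainder w^2 - 9 is already monic.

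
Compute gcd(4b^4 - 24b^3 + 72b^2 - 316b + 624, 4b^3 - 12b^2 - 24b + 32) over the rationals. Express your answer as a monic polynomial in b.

b - 4

Euclidean algorithm in ℚ[b]:
  4b^4 - 24b^3 + 72b^2 - 316b + 624 = (b - 3)(4b^3 - 12b^2 - 24b + 32) + (60b^2 - 420b + 720)
  4b^3 - 12b^2 - 24b + 32 = ((1/15)b + 4/15)(60b^2 - 420b + 720) + (40b - 160)
  60b^2 - 420b + 720 = ((3/2)b - 9/2)(40b - 160) + (0)
Last nonzero remainder: 40b - 160. Dividing through by 40 gives the monic gcd b - 4.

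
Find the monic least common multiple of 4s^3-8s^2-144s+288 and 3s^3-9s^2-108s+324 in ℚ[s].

s^4-5s^3-30s^2+180s-216

Repeated division with remainder:
  4s^3-8s^2-144s+288 = (4/3)(3s^3-9s^2-108s+324) + (4s^2-144)
  3s^3-9s^2-108s+324 = ((3/4)s-9/4)(4s^2-144) + (0)
Last nonzero remainder: 4s^2-144. Dividing through by 4 gives the monic gcd s^2-36.
Then lcm(f, g) = f·g / gcd(f, g); expanding and making the result monic gives the answer.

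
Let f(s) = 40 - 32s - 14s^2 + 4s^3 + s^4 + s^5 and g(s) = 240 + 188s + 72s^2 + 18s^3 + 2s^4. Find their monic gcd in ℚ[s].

10 + 2s + s^2

Repeated division with remainder:
  s^5 + s^4 + 4s^3 - 14s^2 - 32s + 40 = ((1/2)s - 4)(2s^4 + 18s^3 + 72s^2 + 188s + 240) + (40s^3 + 180s^2 + 600s + 1000)
  2s^4 + 18s^3 + 72s^2 + 188s + 240 = ((1/20)s + 9/40)(40s^3 + 180s^2 + 600s + 1000) + ((3/2)s^2 + 3s + 15)
  40s^3 + 180s^2 + 600s + 1000 = ((80/3)s + 200/3)((3/2)s^2 + 3s + 15) + (0)
Last nonzero remainder: (3/2)s^2 + 3s + 15. Dividing through by 3/2 gives the monic gcd s^2 + 2s + 10.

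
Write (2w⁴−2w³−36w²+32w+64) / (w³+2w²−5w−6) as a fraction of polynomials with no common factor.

(2w²−32)/(w+3)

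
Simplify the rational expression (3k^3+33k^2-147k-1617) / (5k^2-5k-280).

(3k^2+12k-231)/(5k-40)

Apply the Euclidean algorithm:
  3k^3+33k^2-147k-1617 = ((3/5)k+36/5)(5k^2-5k-280) + (57k+399)
  5k^2-5k-280 = ((5/57)k-40/57)(57k+399) + (0)
Last nonzero remainder: 57k+399. Dividing through by 57 gives the monic gcd k+7.
Cancel k+7 from numerator and denominator to get the reduced form.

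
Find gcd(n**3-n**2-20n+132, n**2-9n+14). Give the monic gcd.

1

Euclidean algorithm in ℚ[n]:
  n**3-n**2-20n+132 = (n+8)(n**2-9n+14) + (38n+20)
  n**2-9n+14 = ((1/38)n-181/722)(38n+20) + (6864/361)
  38n+20 = ((6859/3432)n+1805/1716)(6864/361) + (0)
The last nonzero remainder is the constant 6864/361, so the polynomials are coprime and gcd = 1.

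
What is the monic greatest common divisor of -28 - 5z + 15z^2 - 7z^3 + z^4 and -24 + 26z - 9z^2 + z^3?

-4 + z

By polynomial division,
  z^4 - 7z^3 + 15z^2 - 5z - 28 = (z + 2)(z^3 - 9z^2 + 26z - 24) + (7z^2 - 33z + 20)
  z^3 - 9z^2 + 26z - 24 = ((1/7)z - 30/49)(7z^2 - 33z + 20) + ((144/49)z - 576/49)
  7z^2 - 33z + 20 = ((343/144)z - 245/144)((144/49)z - 576/49) + (0)
Last nonzero remainder: (144/49)z - 576/49. Dividing through by 144/49 gives the monic gcd z - 4.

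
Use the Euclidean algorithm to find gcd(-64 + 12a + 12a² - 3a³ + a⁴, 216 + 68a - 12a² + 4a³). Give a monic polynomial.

Apply the Euclidean algorithm:
  a⁴ - 3a³ + 12a² + 12a - 64 = ((1/4)a)(4a³ - 12a² + 68a + 216) + (-5a² - 42a - 64)
  4a³ - 12a² + 68a + 216 = (-(4/5)a + 228/25)(-5a² - 42a - 64) + ((9996/25)a + 19992/25)
  -5a² - 42a - 64 = (-(125/9996)a - 200/2499)((9996/25)a + 19992/25) + (0)
Last nonzero remainder: (9996/25)a + 19992/25. Dividing through by 9996/25 gives the monic gcd a + 2.

2 + a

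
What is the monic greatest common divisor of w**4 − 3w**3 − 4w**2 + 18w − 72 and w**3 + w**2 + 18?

Repeated division with remainder:
  w**4 − 3w**3 − 4w**2 + 18w − 72 = (w − 4)(w**3 + w**2 + 18) + (0)
The last nonzero remainder w**3 + w**2 + 18 is already monic.

w**3 + w**2 + 18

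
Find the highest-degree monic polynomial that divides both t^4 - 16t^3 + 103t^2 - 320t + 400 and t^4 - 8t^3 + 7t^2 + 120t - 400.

t^3 - 12t^2 + 55t - 100

By polynomial division,
  t^4 - 16t^3 + 103t^2 - 320t + 400 = (t^4 - 8t^3 + 7t^2 + 120t - 400) + (-8t^3 + 96t^2 - 440t + 800)
  t^4 - 8t^3 + 7t^2 + 120t - 400 = (-(1/8)t - 1/2)(-8t^3 + 96t^2 - 440t + 800) + (0)
Last nonzero remainder: -8t^3 + 96t^2 - 440t + 800. Dividing through by -8 gives the monic gcd t^3 - 12t^2 + 55t - 100.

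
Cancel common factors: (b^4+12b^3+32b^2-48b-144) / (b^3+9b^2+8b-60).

(b^2+8b+12)/(b+5)

By polynomial division,
  b^4+12b^3+32b^2-48b-144 = (b+3)(b^3+9b^2+8b-60) + (-3b^2-12b+36)
  b^3+9b^2+8b-60 = (-(1/3)b-5/3)(-3b^2-12b+36) + (0)
Last nonzero remainder: -3b^2-12b+36. Dividing through by -3 gives the monic gcd b^2+4b-12.
Cancel b^2+4b-12 from numerator and denominator to get the reduced form.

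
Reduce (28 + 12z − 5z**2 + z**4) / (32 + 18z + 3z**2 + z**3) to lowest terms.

(14 − z − 2z**2 + z**3)/(16 + z + z**2)

Euclidean algorithm in ℚ[z]:
  z**4 − 5z**2 + 12z + 28 = (z − 3)(z**3 + 3z**2 + 18z + 32) + (−14z**2 + 34z + 124)
  z**3 + 3z**2 + 18z + 32 = (−(1/14)z − 19/49)(−14z**2 + 34z + 124) + ((1962/49)z + 3924/49)
  −14z**2 + 34z + 124 = (−(343/981)z + 1519/981)((1962/49)z + 3924/49) + (0)
Last nonzero remainder: (1962/49)z + 3924/49. Dividing through by 1962/49 gives the monic gcd z + 2.
Cancel z + 2 from numerator and denominator to get the reduced form.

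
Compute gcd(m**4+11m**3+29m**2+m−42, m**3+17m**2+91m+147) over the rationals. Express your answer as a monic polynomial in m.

m**2+10m+21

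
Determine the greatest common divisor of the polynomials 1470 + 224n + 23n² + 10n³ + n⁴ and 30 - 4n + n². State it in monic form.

30 - 4n + n²

Apply the Euclidean algorithm:
  n⁴ + 10n³ + 23n² + 224n + 1470 = (n² + 14n + 49)(n² - 4n + 30) + (0)
The last nonzero remainder n² - 4n + 30 is already monic.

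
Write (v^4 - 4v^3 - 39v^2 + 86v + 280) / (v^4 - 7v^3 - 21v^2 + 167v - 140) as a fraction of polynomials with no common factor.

Euclidean algorithm in ℚ[v]:
  v^4 - 4v^3 - 39v^2 + 86v + 280 = (v^4 - 7v^3 - 21v^2 + 167v - 140) + (3v^3 - 18v^2 - 81v + 420)
  v^4 - 7v^3 - 21v^2 + 167v - 140 = ((1/3)v - 1/3)(3v^3 - 18v^2 - 81v + 420) + (0)
Last nonzero remainder: 3v^3 - 18v^2 - 81v + 420. Dividing through by 3 gives the monic gcd v^3 - 6v^2 - 27v + 140.
Cancel v^3 - 6v^2 - 27v + 140 from numerator and denominator to get the reduced form.

(v + 2)/(v - 1)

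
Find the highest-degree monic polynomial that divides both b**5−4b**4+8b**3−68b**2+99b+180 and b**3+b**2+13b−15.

Repeated division with remainder:
  b**5−4b**4+8b**3−68b**2+99b+180 = (b**2−5b)(b**3+b**2+13b−15) + (12b**2+24b+180)
  b**3+b**2+13b−15 = ((1/12)b−1/12)(12b**2+24b+180) + (0)
Last nonzero remainder: 12b**2+24b+180. Dividing through by 12 gives the monic gcd b**2+2b+15.

b**2+2b+15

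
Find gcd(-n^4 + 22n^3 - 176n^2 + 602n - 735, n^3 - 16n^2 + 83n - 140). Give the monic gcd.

Apply the Euclidean algorithm:
  -n^4 + 22n^3 - 176n^2 + 602n - 735 = (-n + 6)(n^3 - 16n^2 + 83n - 140) + (3n^2 - 36n + 105)
  n^3 - 16n^2 + 83n - 140 = ((1/3)n - 4/3)(3n^2 - 36n + 105) + (0)
Last nonzero remainder: 3n^2 - 36n + 105. Dividing through by 3 gives the monic gcd n^2 - 12n + 35.

n^2 - 12n + 35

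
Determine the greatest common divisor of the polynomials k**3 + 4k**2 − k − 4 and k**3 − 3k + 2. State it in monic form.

By polynomial division,
  k**3 + 4k**2 − k − 4 = (k**3 − 3k + 2) + (4k**2 + 2k − 6)
  k**3 − 3k + 2 = ((1/4)k − 1/8)(4k**2 + 2k − 6) + (−(5/4)k + 5/4)
  4k**2 + 2k − 6 = (−(16/5)k − 24/5)(−(5/4)k + 5/4) + (0)
Last nonzero remainder: −(5/4)k + 5/4. Dividing through by −5/4 gives the monic gcd k − 1.

k − 1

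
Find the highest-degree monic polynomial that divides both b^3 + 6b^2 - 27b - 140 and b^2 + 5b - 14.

b + 7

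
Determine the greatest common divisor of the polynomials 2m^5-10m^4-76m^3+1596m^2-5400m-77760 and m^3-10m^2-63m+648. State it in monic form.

m^2-m-72

Apply the Euclidean algorithm:
  2m^5-10m^4-76m^3+1596m^2-5400m-77760 = (2m^2+10m+150)(m^3-10m^2-63m+648) + (2430m^2-2430m-174960)
  m^3-10m^2-63m+648 = ((1/2430)m-1/270)(2430m^2-2430m-174960) + (0)
Last nonzero remainder: 2430m^2-2430m-174960. Dividing through by 2430 gives the monic gcd m^2-m-72.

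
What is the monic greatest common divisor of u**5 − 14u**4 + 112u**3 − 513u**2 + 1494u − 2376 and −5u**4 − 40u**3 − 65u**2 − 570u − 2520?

u**2 − 3u + 18

Repeated division with remainder:
  u**5 − 14u**4 + 112u**3 − 513u**2 + 1494u − 2376 = (−(1/5)u + 22/5)(−5u**4 − 40u**3 − 65u**2 − 570u − 2520) + (275u**3 − 341u**2 + 3498u + 8712)
  −5u**4 − 40u**3 − 65u**2 − 570u − 2520 = (−(1/55)u − 21/125)(275u**3 − 341u**2 + 3498u + 8712) + (−(7336/125)u**2 + (22008/125)u − 132048/125)
  275u**3 − 341u**2 + 3498u + 8712 = (−(34375/7336)u − 15125/1834)(−(7336/125)u**2 + (22008/125)u − 132048/125) + (0)
Last nonzero remainder: −(7336/125)u**2 + (22008/125)u − 132048/125. Dividing through by −7336/125 gives the monic gcd u**2 − 3u + 18.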